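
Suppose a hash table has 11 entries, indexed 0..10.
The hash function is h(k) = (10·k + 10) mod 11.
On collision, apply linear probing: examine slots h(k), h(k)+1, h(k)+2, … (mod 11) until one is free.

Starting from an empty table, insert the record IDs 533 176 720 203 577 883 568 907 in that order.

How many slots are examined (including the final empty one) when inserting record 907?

533 hashes to 5; slot 5 is free -> place at 5.
176 hashes to 10; slot 10 is free -> place at 10.
720 hashes to 5; 5 taken -> place at 6.
203 hashes to 5; 5,6 taken -> place at 7.
577 hashes to 5; 5,6,7 taken -> place at 8.
883 hashes to 7; 7,8 taken -> place at 9.
568 hashes to 3; slot 3 is free -> place at 3.
907 hashes to 5; 5,6,7,8,9,10 taken -> place at 0.
Table: [907, _, _, 568, _, 533, 720, 203, 577, 883, 176]

7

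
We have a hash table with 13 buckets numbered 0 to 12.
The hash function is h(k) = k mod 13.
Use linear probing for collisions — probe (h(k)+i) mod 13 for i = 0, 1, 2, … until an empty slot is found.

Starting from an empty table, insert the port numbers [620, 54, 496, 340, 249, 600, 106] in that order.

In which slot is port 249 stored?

5

Insert 620: h=9, slot 9 empty => index 9.
Insert 54: h=2, slot 2 empty => index 2.
Insert 496: h=2, slot 2 occupied => index 3.
Insert 340: h=2, slots 2,3 occupied => index 4.
Insert 249: h=2, slots 2,3,4 occupied => index 5.
Insert 600: h=2, slots 2,3,4,5 occupied => index 6.
Insert 106: h=2, slots 2,3,4,5,6 occupied => index 7.
Table: [∅, ∅, 54, 496, 340, 249, 600, 106, ∅, 620, ∅, ∅, ∅]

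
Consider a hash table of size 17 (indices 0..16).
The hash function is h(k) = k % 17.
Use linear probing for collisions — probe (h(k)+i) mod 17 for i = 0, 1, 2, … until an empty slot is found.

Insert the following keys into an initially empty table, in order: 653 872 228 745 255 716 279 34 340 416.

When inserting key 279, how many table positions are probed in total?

653: h=7 -> slot 7
872: h=5 -> slot 5
228: h=7, probe 7,8 -> slot 8
745: h=14 -> slot 14
255: h=0 -> slot 0
716: h=2 -> slot 2
279: h=7, probe 7,8,9 -> slot 9
34: h=0, probe 0,1 -> slot 1
340: h=0, probe 0,1,2,3 -> slot 3
416: h=8, probe 8,9,10 -> slot 10
Table: [255, 34, 716, 340, —, 872, —, 653, 228, 279, 416, —, —, —, 745, —, —]

3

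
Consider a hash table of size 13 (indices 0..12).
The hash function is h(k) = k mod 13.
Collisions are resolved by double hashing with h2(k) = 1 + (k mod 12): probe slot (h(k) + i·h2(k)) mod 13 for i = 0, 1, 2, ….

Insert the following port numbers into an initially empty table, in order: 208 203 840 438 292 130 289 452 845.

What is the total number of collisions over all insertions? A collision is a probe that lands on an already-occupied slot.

208: h=0 → slot 0
203: h=8 → slot 8
840: h=8, h2=1, probe 8,9 → slot 9
438: h=9, h2=7, probe 9,3 → slot 3
292: h=6 → slot 6
130: h=0, h2=11, probe 0,11 → slot 11
289: h=3, h2=2, probe 3,5 → slot 5
452: h=10 → slot 10
845: h=0, h2=6, probe 0,6,12 → slot 12
Table: [208, _, _, 438, _, 289, 292, _, 203, 840, 452, 130, 845]

6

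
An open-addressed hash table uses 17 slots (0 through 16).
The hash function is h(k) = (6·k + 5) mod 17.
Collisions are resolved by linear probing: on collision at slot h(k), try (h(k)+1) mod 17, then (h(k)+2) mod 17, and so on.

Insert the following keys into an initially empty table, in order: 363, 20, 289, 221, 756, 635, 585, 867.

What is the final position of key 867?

10

363 hashes to 7; slot 7 is free → place at 7.
20 hashes to 6; slot 6 is free → place at 6.
289 hashes to 5; slot 5 is free → place at 5.
221 hashes to 5; 5,6,7 taken → place at 8.
756 hashes to 2; slot 2 is free → place at 2.
635 hashes to 7; 7,8 taken → place at 9.
585 hashes to 13; slot 13 is free → place at 13.
867 hashes to 5; 5,6,7,8,9 taken → place at 10.
Table: [∅, ∅, 756, ∅, ∅, 289, 20, 363, 221, 635, 867, ∅, ∅, 585, ∅, ∅, ∅]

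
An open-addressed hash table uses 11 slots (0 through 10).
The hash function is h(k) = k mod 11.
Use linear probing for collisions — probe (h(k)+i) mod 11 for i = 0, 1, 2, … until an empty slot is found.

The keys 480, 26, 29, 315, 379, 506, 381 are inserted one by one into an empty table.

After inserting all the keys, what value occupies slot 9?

315

Insert 480: h=7, slot 7 empty -> index 7.
Insert 26: h=4, slot 4 empty -> index 4.
Insert 29: h=7, slot 7 occupied -> index 8.
Insert 315: h=7, slots 7,8 occupied -> index 9.
Insert 379: h=5, slot 5 empty -> index 5.
Insert 506: h=0, slot 0 empty -> index 0.
Insert 381: h=7, slots 7,8,9 occupied -> index 10.
Table: [506, —, —, —, 26, 379, —, 480, 29, 315, 381]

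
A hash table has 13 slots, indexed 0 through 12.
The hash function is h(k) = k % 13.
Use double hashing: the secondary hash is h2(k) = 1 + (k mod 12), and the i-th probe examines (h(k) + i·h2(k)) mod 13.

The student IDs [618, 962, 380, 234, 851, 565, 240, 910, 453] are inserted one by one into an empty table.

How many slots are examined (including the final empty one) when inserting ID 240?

618: h=7 → slot 7
962: h=0 → slot 0
380: h=3 → slot 3
234: h=0, h2=7, probe 0,7,1 → slot 1
851: h=6 → slot 6
565: h=6, h2=2, probe 6,8 → slot 8
240: h=6, h2=1, probe 6,7,8,9 → slot 9
910: h=0, h2=11, probe 0,11 → slot 11
453: h=11, h2=10, probe 11,8,5 → slot 5
Table: [962, 234, ., 380, ., 453, 851, 618, 565, 240, ., 910, .]

4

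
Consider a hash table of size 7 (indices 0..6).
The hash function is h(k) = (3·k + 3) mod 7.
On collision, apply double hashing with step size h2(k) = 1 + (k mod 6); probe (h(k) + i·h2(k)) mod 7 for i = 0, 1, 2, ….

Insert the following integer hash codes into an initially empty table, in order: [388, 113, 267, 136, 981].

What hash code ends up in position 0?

981

388 hashes to 5; slot 5 is free → place at 5.
113 hashes to 6; slot 6 is free → place at 6.
267 hashes to 6, h2=4; 6 taken → place at 3.
136 hashes to 5, h2=5; 5,3 taken → place at 1.
981 hashes to 6, h2=4; 6,3 taken → place at 0.
Table: [981, 136, -, 267, -, 388, 113]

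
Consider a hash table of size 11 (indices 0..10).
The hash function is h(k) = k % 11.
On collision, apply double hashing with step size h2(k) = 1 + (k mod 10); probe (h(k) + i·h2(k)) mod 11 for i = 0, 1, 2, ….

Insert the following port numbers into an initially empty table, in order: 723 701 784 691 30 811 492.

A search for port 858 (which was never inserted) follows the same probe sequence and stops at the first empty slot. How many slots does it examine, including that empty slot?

3

723 hashes to 8; slot 8 is free -> place at 8.
701 hashes to 8, h2=2; 8 taken -> place at 10.
784 hashes to 3; slot 3 is free -> place at 3.
691 hashes to 9; slot 9 is free -> place at 9.
30 hashes to 8, h2=1; 8,9,10 taken -> place at 0.
811 hashes to 8, h2=2; 8,10 taken -> place at 1.
492 hashes to 8, h2=3; 8,0,3 taken -> place at 6.
Table: [30, 811, -, 784, -, -, 492, -, 723, 691, 701]
Lookup 858: h=0, h2=9, probe 0,9,7 → slot 7 empty, not found.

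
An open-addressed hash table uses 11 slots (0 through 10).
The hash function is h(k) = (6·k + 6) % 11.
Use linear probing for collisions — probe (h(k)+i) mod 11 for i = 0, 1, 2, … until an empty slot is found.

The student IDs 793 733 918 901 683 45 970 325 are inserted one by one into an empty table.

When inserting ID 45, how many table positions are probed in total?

Insert 793: h=1, slot 1 empty -> index 1.
Insert 733: h=4, slot 4 empty -> index 4.
Insert 918: h=3, slot 3 empty -> index 3.
Insert 901: h=0, slot 0 empty -> index 0.
Insert 683: h=1, slot 1 occupied -> index 2.
Insert 45: h=1, slots 1,2,3,4 occupied -> index 5.
Insert 970: h=7, slot 7 empty -> index 7.
Insert 325: h=9, slot 9 empty -> index 9.
Table: [901, 793, 683, 918, 733, 45, ., 970, ., 325, .]

5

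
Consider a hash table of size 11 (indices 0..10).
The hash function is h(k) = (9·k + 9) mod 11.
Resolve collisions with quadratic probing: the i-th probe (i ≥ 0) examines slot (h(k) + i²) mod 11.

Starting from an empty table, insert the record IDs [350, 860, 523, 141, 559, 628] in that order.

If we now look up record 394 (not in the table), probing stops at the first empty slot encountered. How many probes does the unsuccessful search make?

4

Insert 350: h=2, slot 2 empty → index 2.
Insert 860: h=5, slot 5 empty → index 5.
Insert 523: h=8, slot 8 empty → index 8.
Insert 141: h=2, slot 2 occupied → index 3.
Insert 559: h=2, slots 2,3 occupied → index 6.
Insert 628: h=7, slot 7 empty → index 7.
Table: [., ., 350, 141, ., 860, 559, 628, 523, ., .]
Lookup 394: h=2, probe 2,3,6,0 → slot 0 empty, not found.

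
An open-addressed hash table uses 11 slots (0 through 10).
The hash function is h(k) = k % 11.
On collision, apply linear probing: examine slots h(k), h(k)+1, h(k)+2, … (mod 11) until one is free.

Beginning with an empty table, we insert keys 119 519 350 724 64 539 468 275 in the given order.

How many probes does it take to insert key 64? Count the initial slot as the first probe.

4

Insert 119: h=9, slot 9 empty → index 9.
Insert 519: h=2, slot 2 empty → index 2.
Insert 350: h=9, slot 9 occupied → index 10.
Insert 724: h=9, slots 9,10 occupied → index 0.
Insert 64: h=9, slots 9,10,0 occupied → index 1.
Insert 539: h=0, slots 0,1,2 occupied → index 3.
Insert 468: h=6, slot 6 empty → index 6.
Insert 275: h=0, slots 0,1,2,3 occupied → index 4.
Table: [724, 64, 519, 539, 275, —, 468, —, —, 119, 350]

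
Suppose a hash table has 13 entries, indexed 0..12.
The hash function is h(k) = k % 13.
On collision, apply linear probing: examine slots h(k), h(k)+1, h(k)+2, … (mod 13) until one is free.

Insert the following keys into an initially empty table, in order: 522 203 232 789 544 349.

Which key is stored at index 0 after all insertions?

522 hashes to 2; slot 2 is free → place at 2.
203 hashes to 8; slot 8 is free → place at 8.
232 hashes to 11; slot 11 is free → place at 11.
789 hashes to 9; slot 9 is free → place at 9.
544 hashes to 11; 11 taken → place at 12.
349 hashes to 11; 11,12 taken → place at 0.
Table: [349, ., 522, ., ., ., ., ., 203, 789, ., 232, 544]

349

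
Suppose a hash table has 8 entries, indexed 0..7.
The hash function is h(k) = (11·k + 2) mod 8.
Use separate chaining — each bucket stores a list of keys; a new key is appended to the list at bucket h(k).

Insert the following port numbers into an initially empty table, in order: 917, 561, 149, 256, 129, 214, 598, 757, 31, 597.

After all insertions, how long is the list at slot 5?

Insert 917: h=1, bucket 1 empty → new chain.
Insert 561: h=5, bucket 5 empty → new chain.
Insert 149: h=1, bucket 1 nonempty → append to chain.
Insert 256: h=2, bucket 2 empty → new chain.
Insert 129: h=5, bucket 5 nonempty → append to chain.
Insert 214: h=4, bucket 4 empty → new chain.
Insert 598: h=4, bucket 4 nonempty → append to chain.
Insert 757: h=1, bucket 1 nonempty → append to chain.
Insert 31: h=7, bucket 7 empty → new chain.
Insert 597: h=1, bucket 1 nonempty → append to chain.
Final buckets:
0: ∅
1: 917 -> 149 -> 757 -> 597
2: 256
3: ∅
4: 214 -> 598
5: 561 -> 129
6: ∅
7: 31

2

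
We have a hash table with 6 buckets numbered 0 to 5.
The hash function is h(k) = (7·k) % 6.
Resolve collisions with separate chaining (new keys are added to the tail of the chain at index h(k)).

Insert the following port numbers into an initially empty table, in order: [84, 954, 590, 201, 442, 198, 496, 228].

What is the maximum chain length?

Insert 84: h=0, bucket 0 empty → new chain.
Insert 954: h=0, bucket 0 nonempty → append to chain.
Insert 590: h=2, bucket 2 empty → new chain.
Insert 201: h=3, bucket 3 empty → new chain.
Insert 442: h=4, bucket 4 empty → new chain.
Insert 198: h=0, bucket 0 nonempty → append to chain.
Insert 496: h=4, bucket 4 nonempty → append to chain.
Insert 228: h=0, bucket 0 nonempty → append to chain.
Final buckets:
0: 84 -> 954 -> 198 -> 228
1: —
2: 590
3: 201
4: 442 -> 496
5: —

4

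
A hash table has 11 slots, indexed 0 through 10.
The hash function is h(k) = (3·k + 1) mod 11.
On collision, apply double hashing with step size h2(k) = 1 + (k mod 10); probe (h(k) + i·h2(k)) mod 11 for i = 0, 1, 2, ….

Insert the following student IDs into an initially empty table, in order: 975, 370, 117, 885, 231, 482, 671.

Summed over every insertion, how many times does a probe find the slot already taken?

6

975: h=0 → slot 0
370: h=0, h2=1, probe 0,1 → slot 1
117: h=0, h2=8, probe 0,8 → slot 8
885: h=5 → slot 5
231: h=1, h2=2, probe 1,3 → slot 3
482: h=6 → slot 6
671: h=1, h2=2, probe 1,3,5,7 → slot 7
Table: [975, 370, —, 231, —, 885, 482, 671, 117, —, —]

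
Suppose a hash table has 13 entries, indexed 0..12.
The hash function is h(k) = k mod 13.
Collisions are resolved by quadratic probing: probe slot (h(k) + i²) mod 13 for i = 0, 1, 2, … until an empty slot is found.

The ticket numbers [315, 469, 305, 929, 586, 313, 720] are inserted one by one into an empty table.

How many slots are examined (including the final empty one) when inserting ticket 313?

315: h=3 -> slot 3
469: h=1 -> slot 1
305: h=6 -> slot 6
929: h=6, probe 6,7 -> slot 7
586: h=1, probe 1,2 -> slot 2
313: h=1, probe 1,2,5 -> slot 5
720: h=5, probe 5,6,9 -> slot 9
Table: [—, 469, 586, 315, —, 313, 305, 929, —, 720, —, —, —]

3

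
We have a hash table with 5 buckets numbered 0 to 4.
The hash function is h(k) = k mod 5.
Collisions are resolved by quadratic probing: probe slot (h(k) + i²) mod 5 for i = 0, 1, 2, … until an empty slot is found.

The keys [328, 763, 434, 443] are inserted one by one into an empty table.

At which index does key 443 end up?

2

328 hashes to 3; slot 3 is free -> place at 3.
763 hashes to 3; 3 taken -> place at 4.
434 hashes to 4; 4 taken -> place at 0.
443 hashes to 3; 3,4 taken -> place at 2.
Table: [434, ., 443, 328, 763]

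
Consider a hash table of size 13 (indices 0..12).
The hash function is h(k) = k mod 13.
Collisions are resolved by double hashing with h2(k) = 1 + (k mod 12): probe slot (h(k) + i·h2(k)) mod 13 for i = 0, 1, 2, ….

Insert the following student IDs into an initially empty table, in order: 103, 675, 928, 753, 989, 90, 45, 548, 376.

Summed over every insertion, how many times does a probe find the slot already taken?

103 hashes to 12; slot 12 is free => place at 12.
675 hashes to 12, h2=4; 12 taken => place at 3.
928 hashes to 5; slot 5 is free => place at 5.
753 hashes to 12, h2=10; 12 taken => place at 9.
989 hashes to 1; slot 1 is free => place at 1.
90 hashes to 12, h2=7; 12 taken => place at 6.
45 hashes to 6, h2=10; 6,3 taken => place at 0.
548 hashes to 2; slot 2 is free => place at 2.
376 hashes to 12, h2=5; 12 taken => place at 4.
Table: [45, 989, 548, 675, 376, 928, 90, —, —, 753, —, —, 103]

6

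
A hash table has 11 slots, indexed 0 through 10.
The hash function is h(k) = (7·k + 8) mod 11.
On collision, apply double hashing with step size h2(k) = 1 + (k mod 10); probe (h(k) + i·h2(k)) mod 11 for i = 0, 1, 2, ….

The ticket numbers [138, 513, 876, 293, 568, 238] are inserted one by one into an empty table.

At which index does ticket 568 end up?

0

138 hashes to 6; slot 6 is free → place at 6.
513 hashes to 2; slot 2 is free → place at 2.
876 hashes to 2, h2=7; 2 taken → place at 9.
293 hashes to 2, h2=4; 2,6 taken → place at 10.
568 hashes to 2, h2=9; 2 taken → place at 0.
238 hashes to 2, h2=9; 2,0,9 taken → place at 7.
Table: [568, ., 513, ., ., ., 138, 238, ., 876, 293]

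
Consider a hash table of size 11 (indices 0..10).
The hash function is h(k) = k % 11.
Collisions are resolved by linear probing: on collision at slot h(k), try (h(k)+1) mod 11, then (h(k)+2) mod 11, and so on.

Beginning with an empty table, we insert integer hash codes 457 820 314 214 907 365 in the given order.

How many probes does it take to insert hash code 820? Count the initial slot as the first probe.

Insert 457: h=6, slot 6 empty => index 6.
Insert 820: h=6, slot 6 occupied => index 7.
Insert 314: h=6, slots 6,7 occupied => index 8.
Insert 214: h=5, slot 5 empty => index 5.
Insert 907: h=5, slots 5,6,7,8 occupied => index 9.
Insert 365: h=2, slot 2 empty => index 2.
Table: [—, —, 365, —, —, 214, 457, 820, 314, 907, —]

2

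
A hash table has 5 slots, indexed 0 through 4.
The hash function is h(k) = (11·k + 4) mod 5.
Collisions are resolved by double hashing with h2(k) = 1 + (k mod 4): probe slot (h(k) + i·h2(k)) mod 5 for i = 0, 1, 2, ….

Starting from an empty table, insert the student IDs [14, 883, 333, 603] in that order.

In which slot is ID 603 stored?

14: h=3 → slot 3
883: h=2 → slot 2
333: h=2, h2=2, probe 2,4 → slot 4
603: h=2, h2=4, probe 2,1 → slot 1
Table: [., 603, 883, 14, 333]

1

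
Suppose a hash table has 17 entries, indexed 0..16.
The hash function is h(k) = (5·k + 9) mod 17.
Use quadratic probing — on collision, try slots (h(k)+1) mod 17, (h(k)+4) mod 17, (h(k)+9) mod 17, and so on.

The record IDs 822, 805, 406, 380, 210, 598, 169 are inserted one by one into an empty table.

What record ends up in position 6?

805

Insert 822: h=5, slot 5 empty => index 5.
Insert 805: h=5, slot 5 occupied => index 6.
Insert 406: h=16, slot 16 empty => index 16.
Insert 380: h=5, slots 5,6 occupied => index 9.
Insert 210: h=5, slots 5,6,9 occupied => index 14.
Insert 598: h=7, slot 7 empty => index 7.
Insert 169: h=4, slot 4 empty => index 4.
Table: [., ., ., ., 169, 822, 805, 598, ., 380, ., ., ., ., 210, ., 406]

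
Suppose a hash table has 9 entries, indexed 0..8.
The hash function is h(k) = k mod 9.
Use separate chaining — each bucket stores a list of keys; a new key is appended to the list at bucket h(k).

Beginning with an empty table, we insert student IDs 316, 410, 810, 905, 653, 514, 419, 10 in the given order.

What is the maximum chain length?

316 → bucket 1
410 → bucket 5
810 → bucket 0
905 → bucket 5 (collision)
653 → bucket 5 (collision)
514 → bucket 1 (collision)
419 → bucket 5 (collision)
10 → bucket 1 (collision)
Final buckets:
0: 810
1: 316 -> 514 -> 10
2: _
3: _
4: _
5: 410 -> 905 -> 653 -> 419
6: _
7: _
8: _

4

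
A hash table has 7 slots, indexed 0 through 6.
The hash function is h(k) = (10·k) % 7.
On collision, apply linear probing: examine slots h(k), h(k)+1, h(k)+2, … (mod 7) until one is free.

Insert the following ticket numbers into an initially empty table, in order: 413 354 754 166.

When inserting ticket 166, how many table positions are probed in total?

2

413 hashes to 0; slot 0 is free => place at 0.
354 hashes to 5; slot 5 is free => place at 5.
754 hashes to 1; slot 1 is free => place at 1.
166 hashes to 1; 1 taken => place at 2.
Table: [413, 754, 166, ∅, ∅, 354, ∅]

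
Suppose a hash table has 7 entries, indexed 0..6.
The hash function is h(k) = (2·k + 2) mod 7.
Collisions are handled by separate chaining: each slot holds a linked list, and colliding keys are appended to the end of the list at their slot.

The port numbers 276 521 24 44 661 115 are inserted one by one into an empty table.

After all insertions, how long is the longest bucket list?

5

Insert 276: h=1, bucket 1 empty → new chain.
Insert 521: h=1, bucket 1 nonempty → append to chain.
Insert 24: h=1, bucket 1 nonempty → append to chain.
Insert 44: h=6, bucket 6 empty → new chain.
Insert 661: h=1, bucket 1 nonempty → append to chain.
Insert 115: h=1, bucket 1 nonempty → append to chain.
Final buckets:
0: _
1: 276 -> 521 -> 24 -> 661 -> 115
2: _
3: _
4: _
5: _
6: 44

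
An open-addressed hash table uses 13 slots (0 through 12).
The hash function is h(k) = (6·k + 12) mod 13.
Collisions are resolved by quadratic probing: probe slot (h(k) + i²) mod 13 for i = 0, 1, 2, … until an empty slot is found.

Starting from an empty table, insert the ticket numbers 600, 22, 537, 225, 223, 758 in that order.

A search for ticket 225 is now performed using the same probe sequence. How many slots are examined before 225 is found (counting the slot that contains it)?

Insert 600: h=11, slot 11 empty → index 11.
Insert 22: h=1, slot 1 empty → index 1.
Insert 537: h=10, slot 10 empty → index 10.
Insert 225: h=10, slots 10,11,1 occupied → index 6.
Insert 223: h=11, slot 11 occupied → index 12.
Insert 758: h=10, slots 10,11,1,6 occupied → index 0.
Table: [758, 22, _, _, _, _, 225, _, _, _, 537, 600, 223]
Lookup 225: h=10, probe 10,11,1,6 → found at 6.

4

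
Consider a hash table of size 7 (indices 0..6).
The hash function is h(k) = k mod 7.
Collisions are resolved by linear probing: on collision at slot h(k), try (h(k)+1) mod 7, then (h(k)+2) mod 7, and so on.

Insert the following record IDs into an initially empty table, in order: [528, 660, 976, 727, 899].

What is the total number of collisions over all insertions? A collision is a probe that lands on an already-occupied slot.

528: h=3 -> slot 3
660: h=2 -> slot 2
976: h=3, probe 3,4 -> slot 4
727: h=6 -> slot 6
899: h=3, probe 3,4,5 -> slot 5
Table: [-, -, 660, 528, 976, 899, 727]

3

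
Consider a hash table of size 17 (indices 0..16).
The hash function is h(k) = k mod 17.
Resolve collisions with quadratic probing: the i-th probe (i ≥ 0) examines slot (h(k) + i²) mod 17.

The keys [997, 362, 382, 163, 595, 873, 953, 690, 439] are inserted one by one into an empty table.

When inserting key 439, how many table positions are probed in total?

997: h=11 => slot 11
362: h=5 => slot 5
382: h=8 => slot 8
163: h=10 => slot 10
595: h=0 => slot 0
873: h=6 => slot 6
953: h=1 => slot 1
690: h=10, probe 10,11,14 => slot 14
439: h=14, probe 14,15 => slot 15
Table: [595, 953, —, —, —, 362, 873, —, 382, —, 163, 997, —, —, 690, 439, —]

2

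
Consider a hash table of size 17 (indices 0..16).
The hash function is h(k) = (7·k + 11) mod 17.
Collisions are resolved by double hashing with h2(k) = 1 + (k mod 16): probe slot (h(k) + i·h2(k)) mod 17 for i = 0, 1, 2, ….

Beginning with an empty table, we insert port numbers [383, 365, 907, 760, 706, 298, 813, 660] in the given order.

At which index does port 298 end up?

0

383: h=6 → slot 6
365: h=16 → slot 16
907: h=2 → slot 2
760: h=10 → slot 10
706: h=6, h2=3, probe 6,9 → slot 9
298: h=6, h2=11, probe 6,0 → slot 0
813: h=7 → slot 7
660: h=7, h2=5, probe 7,12 → slot 12
Table: [298, —, 907, —, —, —, 383, 813, —, 706, 760, —, 660, —, —, —, 365]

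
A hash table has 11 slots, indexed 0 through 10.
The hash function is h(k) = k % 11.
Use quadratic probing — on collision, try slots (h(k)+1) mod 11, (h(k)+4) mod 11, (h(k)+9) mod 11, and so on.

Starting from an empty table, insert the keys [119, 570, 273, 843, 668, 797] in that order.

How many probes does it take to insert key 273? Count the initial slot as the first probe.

119 hashes to 9; slot 9 is free => place at 9.
570 hashes to 9; 9 taken => place at 10.
273 hashes to 9; 9,10 taken => place at 2.
843 hashes to 7; slot 7 is free => place at 7.
668 hashes to 8; slot 8 is free => place at 8.
797 hashes to 5; slot 5 is free => place at 5.
Table: [-, -, 273, -, -, 797, -, 843, 668, 119, 570]

3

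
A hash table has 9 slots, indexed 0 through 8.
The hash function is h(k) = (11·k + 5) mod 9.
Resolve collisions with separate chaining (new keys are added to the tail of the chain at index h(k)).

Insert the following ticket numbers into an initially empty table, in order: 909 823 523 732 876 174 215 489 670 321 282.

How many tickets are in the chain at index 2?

909 -> bucket 5
823 -> bucket 4
523 -> bucket 7
732 -> bucket 2
876 -> bucket 2 (collision)
174 -> bucket 2 (collision)
215 -> bucket 3
489 -> bucket 2 (collision)
670 -> bucket 4 (collision)
321 -> bucket 8
282 -> bucket 2 (collision)
Final buckets:
0: -
1: -
2: 732 -> 876 -> 174 -> 489 -> 282
3: 215
4: 823 -> 670
5: 909
6: -
7: 523
8: 321

5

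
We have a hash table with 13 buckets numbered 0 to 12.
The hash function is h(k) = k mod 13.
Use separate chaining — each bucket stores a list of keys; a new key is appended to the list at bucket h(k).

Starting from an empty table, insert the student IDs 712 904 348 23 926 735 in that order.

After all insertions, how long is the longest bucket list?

3

Insert 712: h=10, bucket 10 empty → new chain.
Insert 904: h=7, bucket 7 empty → new chain.
Insert 348: h=10, bucket 10 nonempty → append to chain.
Insert 23: h=10, bucket 10 nonempty → append to chain.
Insert 926: h=3, bucket 3 empty → new chain.
Insert 735: h=7, bucket 7 nonempty → append to chain.
Final buckets:
0: -
1: -
2: -
3: 926
4: -
5: -
6: -
7: 904 -> 735
8: -
9: -
10: 712 -> 348 -> 23
11: -
12: -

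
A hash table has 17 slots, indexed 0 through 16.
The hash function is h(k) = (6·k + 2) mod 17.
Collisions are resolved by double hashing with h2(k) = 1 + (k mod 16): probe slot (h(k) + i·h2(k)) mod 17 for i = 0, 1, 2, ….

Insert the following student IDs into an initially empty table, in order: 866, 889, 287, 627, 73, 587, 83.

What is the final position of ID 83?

Insert 866: h=13, slot 13 empty => index 13.
Insert 889: h=15, slot 15 empty => index 15.
Insert 287: h=7, slot 7 empty => index 7.
Insert 627: h=7, h2=4, slot 7 occupied => index 11.
Insert 73: h=15, h2=10, slot 15 occupied => index 8.
Insert 587: h=5, slot 5 empty => index 5.
Insert 83: h=7, h2=4, slots 7,11,15 occupied => index 2.
Table: [∅, ∅, 83, ∅, ∅, 587, ∅, 287, 73, ∅, ∅, 627, ∅, 866, ∅, 889, ∅]

2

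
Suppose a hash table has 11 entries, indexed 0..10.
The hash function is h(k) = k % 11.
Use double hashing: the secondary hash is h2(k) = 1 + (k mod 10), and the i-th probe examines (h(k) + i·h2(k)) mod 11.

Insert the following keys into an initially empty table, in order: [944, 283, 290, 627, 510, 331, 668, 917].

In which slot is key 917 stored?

3

944: h=9 => slot 9
283: h=8 => slot 8
290: h=4 => slot 4
627: h=0 => slot 0
510: h=4, h2=1, probe 4,5 => slot 5
331: h=1 => slot 1
668: h=8, h2=9, probe 8,6 => slot 6
917: h=4, h2=8, probe 4,1,9,6,3 => slot 3
Table: [627, 331, _, 917, 290, 510, 668, _, 283, 944, _]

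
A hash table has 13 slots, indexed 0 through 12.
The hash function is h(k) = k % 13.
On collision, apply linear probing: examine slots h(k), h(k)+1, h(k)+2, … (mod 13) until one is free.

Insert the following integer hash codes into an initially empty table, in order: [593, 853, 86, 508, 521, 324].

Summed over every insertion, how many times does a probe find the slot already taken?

593: h=8 -> slot 8
853: h=8, probe 8,9 -> slot 9
86: h=8, probe 8,9,10 -> slot 10
508: h=1 -> slot 1
521: h=1, probe 1,2 -> slot 2
324: h=12 -> slot 12
Table: [∅, 508, 521, ∅, ∅, ∅, ∅, ∅, 593, 853, 86, ∅, 324]

4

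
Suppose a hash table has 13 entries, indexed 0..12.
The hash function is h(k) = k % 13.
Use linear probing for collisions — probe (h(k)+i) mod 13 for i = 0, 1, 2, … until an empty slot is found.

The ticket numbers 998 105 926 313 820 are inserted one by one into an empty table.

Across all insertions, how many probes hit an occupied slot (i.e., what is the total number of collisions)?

998 hashes to 10; slot 10 is free -> place at 10.
105 hashes to 1; slot 1 is free -> place at 1.
926 hashes to 3; slot 3 is free -> place at 3.
313 hashes to 1; 1 taken -> place at 2.
820 hashes to 1; 1,2,3 taken -> place at 4.
Table: [—, 105, 313, 926, 820, —, —, —, —, —, 998, —, —]

4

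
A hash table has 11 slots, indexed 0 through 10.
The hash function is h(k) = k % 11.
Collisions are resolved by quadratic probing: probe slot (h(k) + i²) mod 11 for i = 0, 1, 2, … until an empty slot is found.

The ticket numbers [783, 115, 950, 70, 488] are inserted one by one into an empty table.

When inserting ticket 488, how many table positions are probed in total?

5

783 hashes to 2; slot 2 is free => place at 2.
115 hashes to 5; slot 5 is free => place at 5.
950 hashes to 4; slot 4 is free => place at 4.
70 hashes to 4; 4,5 taken => place at 8.
488 hashes to 4; 4,5,8,2 taken => place at 9.
Table: [., ., 783, ., 950, 115, ., ., 70, 488, .]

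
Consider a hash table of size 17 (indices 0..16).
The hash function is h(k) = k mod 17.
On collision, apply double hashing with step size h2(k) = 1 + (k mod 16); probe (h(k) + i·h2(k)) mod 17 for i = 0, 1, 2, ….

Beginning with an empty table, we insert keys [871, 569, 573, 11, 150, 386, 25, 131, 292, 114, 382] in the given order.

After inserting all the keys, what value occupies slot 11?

11

Insert 871: h=4, slot 4 empty → index 4.
Insert 569: h=8, slot 8 empty → index 8.
Insert 573: h=12, slot 12 empty → index 12.
Insert 11: h=11, slot 11 empty → index 11.
Insert 150: h=14, slot 14 empty → index 14.
Insert 386: h=12, h2=3, slot 12 occupied → index 15.
Insert 25: h=8, h2=10, slot 8 occupied → index 1.
Insert 131: h=12, h2=4, slot 12 occupied → index 16.
Insert 292: h=3, slot 3 empty → index 3.
Insert 114: h=12, h2=3, slots 12,15,1,4 occupied → index 7.
Insert 382: h=8, h2=15, slot 8 occupied → index 6.
Table: [—, 25, —, 292, 871, —, 382, 114, 569, —, —, 11, 573, —, 150, 386, 131]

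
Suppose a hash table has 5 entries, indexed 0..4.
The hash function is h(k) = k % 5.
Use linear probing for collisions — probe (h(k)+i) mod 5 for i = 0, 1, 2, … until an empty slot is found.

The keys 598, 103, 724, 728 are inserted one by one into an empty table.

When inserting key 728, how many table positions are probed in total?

598 hashes to 3; slot 3 is free => place at 3.
103 hashes to 3; 3 taken => place at 4.
724 hashes to 4; 4 taken => place at 0.
728 hashes to 3; 3,4,0 taken => place at 1.
Table: [724, 728, -, 598, 103]

4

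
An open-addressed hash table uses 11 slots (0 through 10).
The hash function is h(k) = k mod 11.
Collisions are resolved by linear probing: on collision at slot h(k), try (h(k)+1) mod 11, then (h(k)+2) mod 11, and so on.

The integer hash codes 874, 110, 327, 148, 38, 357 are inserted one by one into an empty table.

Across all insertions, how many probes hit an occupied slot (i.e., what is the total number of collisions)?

874 hashes to 5; slot 5 is free → place at 5.
110 hashes to 0; slot 0 is free → place at 0.
327 hashes to 8; slot 8 is free → place at 8.
148 hashes to 5; 5 taken → place at 6.
38 hashes to 5; 5,6 taken → place at 7.
357 hashes to 5; 5,6,7,8 taken → place at 9.
Table: [110, —, —, —, —, 874, 148, 38, 327, 357, —]

7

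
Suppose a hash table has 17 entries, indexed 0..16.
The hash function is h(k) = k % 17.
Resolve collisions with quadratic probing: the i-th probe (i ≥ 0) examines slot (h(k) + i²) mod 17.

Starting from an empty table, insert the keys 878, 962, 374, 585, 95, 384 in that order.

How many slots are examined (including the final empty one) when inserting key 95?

3

878: h=11 => slot 11
962: h=10 => slot 10
374: h=0 => slot 0
585: h=7 => slot 7
95: h=10, probe 10,11,14 => slot 14
384: h=10, probe 10,11,14,2 => slot 2
Table: [374, _, 384, _, _, _, _, 585, _, _, 962, 878, _, _, 95, _, _]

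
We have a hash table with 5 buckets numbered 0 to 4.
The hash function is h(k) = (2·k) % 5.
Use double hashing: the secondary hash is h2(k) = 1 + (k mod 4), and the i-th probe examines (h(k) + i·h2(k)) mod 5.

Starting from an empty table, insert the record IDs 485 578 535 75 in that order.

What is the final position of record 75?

Insert 485: h=0, slot 0 empty → index 0.
Insert 578: h=1, slot 1 empty → index 1.
Insert 535: h=0, h2=4, slot 0 occupied → index 4.
Insert 75: h=0, h2=4, slots 0,4 occupied → index 3.
Table: [485, 578, _, 75, 535]

3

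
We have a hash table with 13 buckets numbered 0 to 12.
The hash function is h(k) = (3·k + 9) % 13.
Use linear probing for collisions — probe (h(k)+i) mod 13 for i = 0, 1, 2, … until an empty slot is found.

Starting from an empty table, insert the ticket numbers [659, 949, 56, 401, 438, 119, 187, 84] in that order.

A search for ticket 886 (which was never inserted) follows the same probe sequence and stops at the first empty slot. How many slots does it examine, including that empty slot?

Insert 659: h=10, slot 10 empty → index 10.
Insert 949: h=9, slot 9 empty → index 9.
Insert 56: h=8, slot 8 empty → index 8.
Insert 401: h=3, slot 3 empty → index 3.
Insert 438: h=10, slot 10 occupied → index 11.
Insert 119: h=2, slot 2 empty → index 2.
Insert 187: h=11, slot 11 occupied → index 12.
Insert 84: h=1, slot 1 empty → index 1.
Table: [_, 84, 119, 401, _, _, _, _, 56, 949, 659, 438, 187]
Lookup 886: h=2, probe 2,3,4 → slot 4 empty, not found.

3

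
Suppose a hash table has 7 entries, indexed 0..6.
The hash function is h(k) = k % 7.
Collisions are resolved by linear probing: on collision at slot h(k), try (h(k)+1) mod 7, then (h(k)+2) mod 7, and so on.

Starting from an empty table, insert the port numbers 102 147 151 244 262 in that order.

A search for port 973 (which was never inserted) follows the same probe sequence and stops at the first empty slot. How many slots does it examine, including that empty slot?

2

Insert 102: h=4, slot 4 empty -> index 4.
Insert 147: h=0, slot 0 empty -> index 0.
Insert 151: h=4, slot 4 occupied -> index 5.
Insert 244: h=6, slot 6 empty -> index 6.
Insert 262: h=3, slot 3 empty -> index 3.
Table: [147, -, -, 262, 102, 151, 244]
Lookup 973: h=0, probe 0,1 → slot 1 empty, not found.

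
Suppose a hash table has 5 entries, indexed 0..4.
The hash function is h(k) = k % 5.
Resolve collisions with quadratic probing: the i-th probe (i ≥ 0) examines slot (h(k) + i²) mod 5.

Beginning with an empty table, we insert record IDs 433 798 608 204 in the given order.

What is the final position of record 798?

Insert 433: h=3, slot 3 empty => index 3.
Insert 798: h=3, slot 3 occupied => index 4.
Insert 608: h=3, slots 3,4 occupied => index 2.
Insert 204: h=4, slot 4 occupied => index 0.
Table: [204, _, 608, 433, 798]

4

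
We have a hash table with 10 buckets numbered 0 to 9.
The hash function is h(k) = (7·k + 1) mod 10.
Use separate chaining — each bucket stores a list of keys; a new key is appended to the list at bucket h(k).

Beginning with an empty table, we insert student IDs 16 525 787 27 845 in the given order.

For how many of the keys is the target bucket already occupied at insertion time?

2

16 → bucket 3
525 → bucket 6
787 → bucket 0
27 → bucket 0 (collision)
845 → bucket 6 (collision)
Final buckets:
0: 787 -> 27
1: ∅
2: ∅
3: 16
4: ∅
5: ∅
6: 525 -> 845
7: ∅
8: ∅
9: ∅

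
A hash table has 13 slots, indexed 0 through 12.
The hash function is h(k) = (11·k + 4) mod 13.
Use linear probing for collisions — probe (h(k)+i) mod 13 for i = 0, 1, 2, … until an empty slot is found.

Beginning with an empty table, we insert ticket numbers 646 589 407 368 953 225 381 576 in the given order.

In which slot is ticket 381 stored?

646 hashes to 12; slot 12 is free → place at 12.
589 hashes to 9; slot 9 is free → place at 9.
407 hashes to 9; 9 taken → place at 10.
368 hashes to 9; 9,10 taken → place at 11.
953 hashes to 9; 9,10,11,12 taken → place at 0.
225 hashes to 9; 9,10,11,12,0 taken → place at 1.
381 hashes to 9; 9,10,11,12,0,1 taken → place at 2.
576 hashes to 9; 9,10,11,12,0,1,2 taken → place at 3.
Table: [953, 225, 381, 576, _, _, _, _, _, 589, 407, 368, 646]

2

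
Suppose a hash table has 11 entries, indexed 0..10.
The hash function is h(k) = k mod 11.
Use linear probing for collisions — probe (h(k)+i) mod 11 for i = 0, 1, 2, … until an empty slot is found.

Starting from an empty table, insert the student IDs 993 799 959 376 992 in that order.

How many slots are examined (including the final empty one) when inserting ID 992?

993 hashes to 3; slot 3 is free → place at 3.
799 hashes to 7; slot 7 is free → place at 7.
959 hashes to 2; slot 2 is free → place at 2.
376 hashes to 2; 2,3 taken → place at 4.
992 hashes to 2; 2,3,4 taken → place at 5.
Table: [., ., 959, 993, 376, 992, ., 799, ., ., .]

4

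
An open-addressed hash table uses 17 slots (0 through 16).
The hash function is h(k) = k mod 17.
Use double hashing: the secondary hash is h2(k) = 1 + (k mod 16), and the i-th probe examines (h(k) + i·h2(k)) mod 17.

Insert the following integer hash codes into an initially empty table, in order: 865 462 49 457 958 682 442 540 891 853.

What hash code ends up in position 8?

457

Insert 865: h=15, slot 15 empty => index 15.
Insert 462: h=3, slot 3 empty => index 3.
Insert 49: h=15, h2=2, slot 15 occupied => index 0.
Insert 457: h=15, h2=10, slot 15 occupied => index 8.
Insert 958: h=6, slot 6 empty => index 6.
Insert 682: h=2, slot 2 empty => index 2.
Insert 442: h=0, h2=11, slot 0 occupied => index 11.
Insert 540: h=13, slot 13 empty => index 13.
Insert 891: h=7, slot 7 empty => index 7.
Insert 853: h=3, h2=6, slot 3 occupied => index 9.
Table: [49, —, 682, 462, —, —, 958, 891, 457, 853, —, 442, —, 540, —, 865, —]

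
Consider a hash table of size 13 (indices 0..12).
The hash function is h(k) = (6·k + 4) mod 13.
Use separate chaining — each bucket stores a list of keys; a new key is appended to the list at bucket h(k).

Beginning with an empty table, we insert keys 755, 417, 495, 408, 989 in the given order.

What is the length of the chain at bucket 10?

4

755 → bucket 10
417 → bucket 10 (collision)
495 → bucket 10 (collision)
408 → bucket 8
989 → bucket 10 (collision)
Final buckets:
0: ∅
1: ∅
2: ∅
3: ∅
4: ∅
5: ∅
6: ∅
7: ∅
8: 408
9: ∅
10: 755 -> 417 -> 495 -> 989
11: ∅
12: ∅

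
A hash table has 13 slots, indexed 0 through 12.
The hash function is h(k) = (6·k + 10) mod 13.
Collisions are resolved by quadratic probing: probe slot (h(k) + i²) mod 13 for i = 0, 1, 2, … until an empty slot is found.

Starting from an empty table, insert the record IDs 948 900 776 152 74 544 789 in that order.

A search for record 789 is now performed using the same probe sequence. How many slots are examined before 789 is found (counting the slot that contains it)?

948: h=4 => slot 4
900: h=2 => slot 2
776: h=12 => slot 12
152: h=12, probe 12,0 => slot 0
74: h=12, probe 12,0,3 => slot 3
544: h=11 => slot 11
789: h=12, probe 12,0,3,8 => slot 8
Table: [152, ∅, 900, 74, 948, ∅, ∅, ∅, 789, ∅, ∅, 544, 776]
Lookup 789: h=12, probe 12,0,3,8 → found at 8.

4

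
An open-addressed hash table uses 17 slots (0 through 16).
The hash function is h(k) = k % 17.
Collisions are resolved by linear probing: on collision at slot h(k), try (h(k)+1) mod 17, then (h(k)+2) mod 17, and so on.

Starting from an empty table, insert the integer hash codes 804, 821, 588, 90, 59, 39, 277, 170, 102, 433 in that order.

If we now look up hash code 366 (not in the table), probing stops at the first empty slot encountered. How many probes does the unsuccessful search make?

Insert 804: h=5, slot 5 empty -> index 5.
Insert 821: h=5, slot 5 occupied -> index 6.
Insert 588: h=10, slot 10 empty -> index 10.
Insert 90: h=5, slots 5,6 occupied -> index 7.
Insert 59: h=8, slot 8 empty -> index 8.
Insert 39: h=5, slots 5,6,7,8 occupied -> index 9.
Insert 277: h=5, slots 5,6,7,8,9,10 occupied -> index 11.
Insert 170: h=0, slot 0 empty -> index 0.
Insert 102: h=0, slot 0 occupied -> index 1.
Insert 433: h=8, slots 8,9,10,11 occupied -> index 12.
Table: [170, 102, _, _, _, 804, 821, 90, 59, 39, 588, 277, 433, _, _, _, _]
Lookup 366: h=9, probe 9,10,11,12,13 → slot 13 empty, not found.

5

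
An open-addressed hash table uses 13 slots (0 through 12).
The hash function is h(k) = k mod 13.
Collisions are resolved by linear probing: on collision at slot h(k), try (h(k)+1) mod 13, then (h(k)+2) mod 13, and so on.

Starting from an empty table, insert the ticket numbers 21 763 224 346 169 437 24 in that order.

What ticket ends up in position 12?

24

21: h=8 => slot 8
763: h=9 => slot 9
224: h=3 => slot 3
346: h=8, probe 8,9,10 => slot 10
169: h=0 => slot 0
437: h=8, probe 8,9,10,11 => slot 11
24: h=11, probe 11,12 => slot 12
Table: [169, —, —, 224, —, —, —, —, 21, 763, 346, 437, 24]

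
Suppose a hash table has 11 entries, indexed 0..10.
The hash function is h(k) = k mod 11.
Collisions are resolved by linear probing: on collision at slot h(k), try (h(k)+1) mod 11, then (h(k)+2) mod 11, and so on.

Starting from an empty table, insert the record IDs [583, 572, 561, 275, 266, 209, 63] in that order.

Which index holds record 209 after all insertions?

583: h=0 => slot 0
572: h=0, probe 0,1 => slot 1
561: h=0, probe 0,1,2 => slot 2
275: h=0, probe 0,1,2,3 => slot 3
266: h=2, probe 2,3,4 => slot 4
209: h=0, probe 0,1,2,3,4,5 => slot 5
63: h=8 => slot 8
Table: [583, 572, 561, 275, 266, 209, —, —, 63, —, —]

5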